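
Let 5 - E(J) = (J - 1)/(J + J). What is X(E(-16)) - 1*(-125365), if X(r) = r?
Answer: 4011823/32 ≈ 1.2537e+5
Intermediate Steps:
E(J) = 5 - (-1 + J)/(2*J) (E(J) = 5 - (J - 1)/(J + J) = 5 - (-1 + J)/(2*J))
X(E(-16)) - 1*(-125365) = (½)*(1 + 9*(-16))/(-16) - 1*(-125365) = (½)*(-1/16)*(1 - 144) + 125365 = (½)*(-1/16)*(-143) + 125365 = 143/32 + 125365 = 4011823/32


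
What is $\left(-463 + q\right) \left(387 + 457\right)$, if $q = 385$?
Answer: $-65832$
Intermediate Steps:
$\left(-463 + q\right) \left(387 + 457\right) = \left(-463 + 385\right) \left(387 + 457\right) = \left(-78\right) 844 = -65832$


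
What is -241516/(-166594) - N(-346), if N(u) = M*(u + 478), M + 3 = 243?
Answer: -2638728202/83297 ≈ -31679.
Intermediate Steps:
M = 240 (M = -3 + 243 = 240)
N(u) = 114720 + 240*u (N(u) = 240*(u + 478) = 240*(478 + u) = 114720 + 240*u)
-241516/(-166594) - N(-346) = -241516/(-166594) - (114720 + 240*(-346)) = -241516*(-1/166594) - (114720 - 83040) = 120758/83297 - 1*31680 = 120758/83297 - 31680 = -2638728202/83297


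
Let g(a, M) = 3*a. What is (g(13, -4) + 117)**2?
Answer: 24336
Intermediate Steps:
(g(13, -4) + 117)**2 = (3*13 + 117)**2 = (39 + 117)**2 = 156**2 = 24336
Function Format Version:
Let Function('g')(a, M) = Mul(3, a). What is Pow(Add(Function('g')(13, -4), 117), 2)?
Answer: 24336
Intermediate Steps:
Pow(Add(Function('g')(13, -4), 117), 2) = Pow(Add(Mul(3, 13), 117), 2) = Pow(Add(39, 117), 2) = Pow(156, 2) = 24336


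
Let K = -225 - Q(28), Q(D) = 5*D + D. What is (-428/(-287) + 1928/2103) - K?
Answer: 238652893/603561 ≈ 395.41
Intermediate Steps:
Q(D) = 6*D
K = -393 (K = -225 - 6*28 = -225 - 1*168 = -225 - 168 = -393)
(-428/(-287) + 1928/2103) - K = (-428/(-287) + 1928/2103) - 1*(-393) = (-428*(-1/287) + 1928*(1/2103)) + 393 = (428/287 + 1928/2103) + 393 = 1453420/603561 + 393 = 238652893/603561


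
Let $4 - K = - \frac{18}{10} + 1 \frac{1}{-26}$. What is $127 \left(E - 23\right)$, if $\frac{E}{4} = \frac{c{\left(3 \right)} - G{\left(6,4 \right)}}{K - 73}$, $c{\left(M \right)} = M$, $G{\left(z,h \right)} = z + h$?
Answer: $- \frac{25040971}{8731} \approx -2868.1$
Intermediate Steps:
$G{\left(z,h \right)} = h + z$
$K = \frac{759}{130}$ ($K = 4 - \left(- \frac{18}{10} + 1 \frac{1}{-26}\right) = 4 - \left(\left(-18\right) \frac{1}{10} + 1 \left(- \frac{1}{26}\right)\right) = 4 - \left(- \frac{9}{5} - \frac{1}{26}\right) = 4 - - \frac{239}{130} = 4 + \frac{239}{130} = \frac{759}{130} \approx 5.8385$)
$E = \frac{3640}{8731}$ ($E = 4 \frac{3 - \left(4 + 6\right)}{\frac{759}{130} - 73} = 4 \frac{3 - 10}{- \frac{8731}{130}} = 4 \left(3 - 10\right) \left(- \frac{130}{8731}\right) = 4 \left(\left(-7\right) \left(- \frac{130}{8731}\right)\right) = 4 \cdot \frac{910}{8731} = \frac{3640}{8731} \approx 0.41691$)
$127 \left(E - 23\right) = 127 \left(\frac{3640}{8731} - 23\right) = 127 \left(- \frac{197173}{8731}\right) = - \frac{25040971}{8731}$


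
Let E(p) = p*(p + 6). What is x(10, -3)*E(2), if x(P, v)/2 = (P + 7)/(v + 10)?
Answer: 544/7 ≈ 77.714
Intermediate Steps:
x(P, v) = 2*(7 + P)/(10 + v) (x(P, v) = 2*((P + 7)/(v + 10)) = 2*((7 + P)/(10 + v)) = 2*(7 + P)/(10 + v))
E(p) = p*(6 + p)
x(10, -3)*E(2) = (2*(7 + 10)/(10 - 3))*(2*(6 + 2)) = (2*17/7)*(2*8) = (2*(1/7)*17)*16 = (34/7)*16 = 544/7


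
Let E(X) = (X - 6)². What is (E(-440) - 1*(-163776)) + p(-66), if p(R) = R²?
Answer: 367048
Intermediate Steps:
E(X) = (-6 + X)²
(E(-440) - 1*(-163776)) + p(-66) = ((-6 - 440)² - 1*(-163776)) + (-66)² = ((-446)² + 163776) + 4356 = (198916 + 163776) + 4356 = 362692 + 4356 = 367048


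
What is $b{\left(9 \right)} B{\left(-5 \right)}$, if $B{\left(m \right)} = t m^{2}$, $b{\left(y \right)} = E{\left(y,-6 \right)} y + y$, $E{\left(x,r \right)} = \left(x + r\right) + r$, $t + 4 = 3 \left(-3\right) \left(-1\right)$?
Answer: $-2250$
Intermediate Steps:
$t = 5$ ($t = -4 + 3 \left(-3\right) \left(-1\right) = -4 - -9 = -4 + 9 = 5$)
$E{\left(x,r \right)} = x + 2 r$ ($E{\left(x,r \right)} = \left(r + x\right) + r = x + 2 r$)
$b{\left(y \right)} = y + y \left(-12 + y\right)$ ($b{\left(y \right)} = \left(y + 2 \left(-6\right)\right) y + y = \left(y - 12\right) y + y = \left(-12 + y\right) y + y = y \left(-12 + y\right) + y = y + y \left(-12 + y\right)$)
$B{\left(m \right)} = 5 m^{2}$
$b{\left(9 \right)} B{\left(-5 \right)} = 9 \left(-11 + 9\right) 5 \left(-5\right)^{2} = 9 \left(-2\right) 5 \cdot 25 = \left(-18\right) 125 = -2250$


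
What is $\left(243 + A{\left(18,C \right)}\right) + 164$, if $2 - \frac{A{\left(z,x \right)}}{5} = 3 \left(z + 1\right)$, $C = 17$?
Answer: $132$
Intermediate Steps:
$A{\left(z,x \right)} = -5 - 15 z$ ($A{\left(z,x \right)} = 10 - 5 \cdot 3 \left(z + 1\right) = 10 - 5 \cdot 3 \left(1 + z\right) = 10 - 5 \left(3 + 3 z\right) = 10 - \left(15 + 15 z\right) = -5 - 15 z$)
$\left(243 + A{\left(18,C \right)}\right) + 164 = \left(243 - 275\right) + 164 = -32 + 164 = 132$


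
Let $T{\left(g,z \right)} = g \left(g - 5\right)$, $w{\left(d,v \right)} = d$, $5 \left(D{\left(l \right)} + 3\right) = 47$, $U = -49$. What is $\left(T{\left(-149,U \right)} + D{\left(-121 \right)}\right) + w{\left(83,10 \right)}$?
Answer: $\frac{115177}{5} \approx 23035.0$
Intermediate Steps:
$D{\left(l \right)} = \frac{32}{5}$ ($D{\left(l \right)} = -3 + \frac{1}{5} \cdot 47 = -3 + \frac{47}{5} = \frac{32}{5}$)
$T{\left(g,z \right)} = g \left(-5 + g\right)$
$\left(T{\left(-149,U \right)} + D{\left(-121 \right)}\right) + w{\left(83,10 \right)} = \left(- 149 \left(-5 - 149\right) + \frac{32}{5}\right) + 83 = \left(\left(-149\right) \left(-154\right) + \frac{32}{5}\right) + 83 = \left(22946 + \frac{32}{5}\right) + 83 = \frac{114762}{5} + 83 = \frac{115177}{5}$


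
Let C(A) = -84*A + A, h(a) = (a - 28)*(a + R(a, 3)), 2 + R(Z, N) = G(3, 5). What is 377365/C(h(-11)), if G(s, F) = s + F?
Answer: -75473/3237 ≈ -23.316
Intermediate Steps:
G(s, F) = F + s
R(Z, N) = 6 (R(Z, N) = -2 + (5 + 3) = -2 + 8 = 6)
h(a) = (-28 + a)*(6 + a) (h(a) = (a - 28)*(a + 6) = (-28 + a)*(6 + a))
C(A) = -83*A
377365/C(h(-11)) = 377365/((-83*(-168 + (-11)² - 22*(-11)))) = 377365/((-83*(-168 + 121 + 242))) = 377365/((-83*195)) = 377365/(-16185) = 377365*(-1/16185) = -75473/3237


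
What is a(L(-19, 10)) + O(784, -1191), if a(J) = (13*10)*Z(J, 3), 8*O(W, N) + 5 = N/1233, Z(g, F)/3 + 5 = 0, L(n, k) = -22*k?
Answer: -1603513/822 ≈ -1950.7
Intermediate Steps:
Z(g, F) = -15 (Z(g, F) = -15 + 3*0 = -15 + 0 = -15)
O(W, N) = -5/8 + N/9864 (O(W, N) = -5/8 + (N/1233)/8 = -5/8 + N/9864)
a(J) = -1950 (a(J) = (13*10)*(-15) = 130*(-15) = -1950)
a(L(-19, 10)) + O(784, -1191) = -1950 + (-5/8 + (1/9864)*(-1191)) = -1950 + (-5/8 - 397/3288) = -1950 - 613/822 = -1603513/822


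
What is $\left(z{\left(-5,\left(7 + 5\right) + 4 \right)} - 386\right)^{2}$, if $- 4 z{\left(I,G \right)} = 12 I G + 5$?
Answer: $\frac{346921}{16} \approx 21683.0$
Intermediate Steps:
$z{\left(I,G \right)} = - \frac{5}{4} - 3 G I$ ($z{\left(I,G \right)} = - \frac{12 I G + 5}{4} = - \frac{12 G I + 5}{4} = - \frac{5 + 12 G I}{4} = - \frac{5}{4} - 3 G I$)
$\left(z{\left(-5,\left(7 + 5\right) + 4 \right)} - 386\right)^{2} = \left(\left(- \frac{5}{4} - 3 \left(\left(7 + 5\right) + 4\right) \left(-5\right)\right) - 386\right)^{2} = \left(\left(- \frac{5}{4} - 3 \left(12 + 4\right) \left(-5\right)\right) - 386\right)^{2} = \left(\left(- \frac{5}{4} - 48 \left(-5\right)\right) - 386\right)^{2} = \left(\left(- \frac{5}{4} + 240\right) - 386\right)^{2} = \left(\frac{955}{4} - 386\right)^{2} = \left(- \frac{589}{4}\right)^{2} = \frac{346921}{16}$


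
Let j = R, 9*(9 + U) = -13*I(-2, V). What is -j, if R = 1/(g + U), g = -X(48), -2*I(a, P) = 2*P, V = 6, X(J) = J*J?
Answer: 3/6913 ≈ 0.00043397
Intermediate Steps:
X(J) = J**2
I(a, P) = -P
U = -1/3 (U = -9 + (-(-13)*6)/9 = -9 + (-13*(-6))/9 = -9 + (1/9)*78 = -9 + 26/3 = -1/3 ≈ -0.33333)
g = -2304 (g = -1*48**2 = -1*2304 = -2304)
R = -3/6913 (R = 1/(-2304 - 1/3) = 1/(-6913/3) = -3/6913 ≈ -0.00043397)
j = -3/6913 ≈ -0.00043397
-j = -1*(-3/6913) = 3/6913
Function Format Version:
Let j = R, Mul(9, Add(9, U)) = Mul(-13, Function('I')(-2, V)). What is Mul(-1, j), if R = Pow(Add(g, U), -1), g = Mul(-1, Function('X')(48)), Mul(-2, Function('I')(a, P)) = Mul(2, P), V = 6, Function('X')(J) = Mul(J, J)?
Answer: Rational(3, 6913) ≈ 0.00043397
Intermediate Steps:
Function('X')(J) = Pow(J, 2)
Function('I')(a, P) = Mul(-1, P) (Function('I')(a, P) = Mul(Rational(-1, 2), Mul(2, P)) = Mul(-1, P))
U = Rational(-1, 3) (U = Add(-9, Mul(Rational(1, 9), Mul(-13, Mul(-1, 6)))) = Add(-9, Mul(Rational(1, 9), Mul(-13, -6))) = Add(-9, Mul(Rational(1, 9), 78)) = Add(-9, Rational(26, 3)) = Rational(-1, 3) ≈ -0.33333)
g = -2304 (g = Mul(-1, Pow(48, 2)) = Mul(-1, 2304) = -2304)
R = Rational(-3, 6913) (R = Pow(Add(-2304, Rational(-1, 3)), -1) = Pow(Rational(-6913, 3), -1) = Rational(-3, 6913) ≈ -0.00043397)
j = Rational(-3, 6913) ≈ -0.00043397
Mul(-1, j) = Mul(-1, Rational(-3, 6913)) = Rational(3, 6913)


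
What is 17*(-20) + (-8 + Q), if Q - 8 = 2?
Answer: -338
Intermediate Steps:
Q = 10 (Q = 8 + 2 = 10)
17*(-20) + (-8 + Q) = 17*(-20) + (-8 + 10) = -340 + 2 = -338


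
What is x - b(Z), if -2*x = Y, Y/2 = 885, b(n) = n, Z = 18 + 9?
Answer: -912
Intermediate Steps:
Z = 27
Y = 1770 (Y = 2*885 = 1770)
x = -885 (x = -½*1770 = -885)
x - b(Z) = -885 - 1*27 = -885 - 27 = -912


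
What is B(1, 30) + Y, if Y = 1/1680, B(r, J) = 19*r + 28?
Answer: 78961/1680 ≈ 47.001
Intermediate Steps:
B(r, J) = 28 + 19*r
Y = 1/1680 ≈ 0.00059524
B(1, 30) + Y = (28 + 19*1) + 1/1680 = (28 + 19) + 1/1680 = 47 + 1/1680 = 78961/1680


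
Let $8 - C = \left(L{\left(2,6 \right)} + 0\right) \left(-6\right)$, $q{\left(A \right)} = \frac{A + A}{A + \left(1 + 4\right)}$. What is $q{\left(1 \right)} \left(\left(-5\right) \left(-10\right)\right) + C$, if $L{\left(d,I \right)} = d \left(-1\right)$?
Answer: $\frac{38}{3} \approx 12.667$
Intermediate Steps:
$L{\left(d,I \right)} = - d$
$q{\left(A \right)} = \frac{2 A}{5 + A}$ ($q{\left(A \right)} = \frac{2 A}{A + 5} = \frac{2 A}{5 + A}$)
$C = -4$ ($C = 8 - \left(\left(-1\right) 2 + 0\right) \left(-6\right) = 8 - \left(-2 + 0\right) \left(-6\right) = 8 - \left(-2\right) \left(-6\right) = 8 - 12 = -4$)
$q{\left(1 \right)} \left(\left(-5\right) \left(-10\right)\right) + C = 2 \cdot 1 \frac{1}{5 + 1} \left(\left(-5\right) \left(-10\right)\right) - 4 = 2 \cdot 1 \cdot \frac{1}{6} \cdot 50 - 4 = \frac{1}{3} \cdot 50 - 4 = \frac{50}{3} - 4 = \frac{38}{3}$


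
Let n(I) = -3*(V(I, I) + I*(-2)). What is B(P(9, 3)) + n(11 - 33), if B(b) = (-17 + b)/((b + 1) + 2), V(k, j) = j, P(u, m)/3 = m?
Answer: -200/3 ≈ -66.667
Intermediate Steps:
P(u, m) = 3*m
B(b) = (-17 + b)/(3 + b) (B(b) = (-17 + b)/((1 + b) + 2) = (-17 + b)/(3 + b))
n(I) = 3*I (n(I) = -3*(I + I*(-2)) = -3*(I - 2*I) = -(-3)*I = 3*I)
B(P(9, 3)) + n(11 - 33) = (-17 + 3*3)/(3 + 3*3) + 3*(11 - 33) = (-17 + 9)/(3 + 9) + 3*(-22) = -8/12 - 66 = (1/12)*(-8) - 66 = -2/3 - 66 = -200/3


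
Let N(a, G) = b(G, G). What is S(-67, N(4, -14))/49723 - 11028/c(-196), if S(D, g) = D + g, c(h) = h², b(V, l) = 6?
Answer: -137672155/477539692 ≈ -0.28829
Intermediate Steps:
N(a, G) = 6
S(-67, N(4, -14))/49723 - 11028/c(-196) = (-67 + 6)/49723 - 11028/((-196)²) = -61*1/49723 - 11028/38416 = -61/49723 - 11028*1/38416 = -61/49723 - 2757/9604 = -137672155/477539692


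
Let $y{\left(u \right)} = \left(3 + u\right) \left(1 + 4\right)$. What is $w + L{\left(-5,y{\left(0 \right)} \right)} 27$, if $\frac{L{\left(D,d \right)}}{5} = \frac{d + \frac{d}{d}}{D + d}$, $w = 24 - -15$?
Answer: $255$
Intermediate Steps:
$w = 39$ ($w = 24 + 15 = 39$)
$y{\left(u \right)} = 15 + 5 u$ ($y{\left(u \right)} = \left(3 + u\right) 5 = 15 + 5 u$)
$L{\left(D,d \right)} = \frac{5 \left(1 + d\right)}{D + d}$ ($L{\left(D,d \right)} = 5 \frac{d + \frac{d}{d}}{D + d} = 5 \frac{d + 1}{D + d} = 5 \frac{1 + d}{D + d} = \frac{5 \left(1 + d\right)}{D + d}$)
$w + L{\left(-5,y{\left(0 \right)} \right)} 27 = 39 + \frac{5 \left(1 + \left(15 + 5 \cdot 0\right)\right)}{-5 + \left(15 + 5 \cdot 0\right)} 27 = 39 + \frac{5 \left(1 + \left(15 + 0\right)\right)}{-5 + \left(15 + 0\right)} 27 = 39 + \frac{5 \left(1 + 15\right)}{-5 + 15} \cdot 27 = 39 + 5 \cdot \frac{1}{10} \cdot 16 \cdot 27 = 39 + 8 \cdot 27 = 39 + 216 = 255$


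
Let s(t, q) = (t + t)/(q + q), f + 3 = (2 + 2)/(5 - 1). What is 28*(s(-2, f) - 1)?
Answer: 0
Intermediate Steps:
f = -2 (f = -3 + (2 + 2)/(5 - 1) = -3 + 4/4 = -3 + 4*(¼) = -3 + 1 = -2)
s(t, q) = t/q (s(t, q) = (2*t)/((2*q)) = (2*t)*(1/(2*q)) = t/q)
28*(s(-2, f) - 1) = 28*(-2/(-2) - 1) = 28*(-2*(-½) - 1) = 28*(1 - 1) = 28*0 = 0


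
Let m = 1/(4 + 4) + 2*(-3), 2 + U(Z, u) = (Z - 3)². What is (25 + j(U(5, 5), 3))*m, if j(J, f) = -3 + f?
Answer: -1175/8 ≈ -146.88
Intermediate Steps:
U(Z, u) = -2 + (-3 + Z)² (U(Z, u) = -2 + (Z - 3)² = -2 + (-3 + Z)²)
m = -47/8 (m = 1/8 - 6 = ⅛ - 6 = -47/8 ≈ -5.8750)
(25 + j(U(5, 5), 3))*m = (25 + (-3 + 3))*(-47/8) = (25 + 0)*(-47/8) = 25*(-47/8) = -1175/8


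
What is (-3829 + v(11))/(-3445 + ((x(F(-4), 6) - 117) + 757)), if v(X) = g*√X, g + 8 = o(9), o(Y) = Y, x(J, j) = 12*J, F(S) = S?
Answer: 3829/2853 - √11/2853 ≈ 1.3409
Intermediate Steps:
g = 1 (g = -8 + 9 = 1)
v(X) = √X (v(X) = 1*√X = √X)
(-3829 + v(11))/(-3445 + ((x(F(-4), 6) - 117) + 757)) = (-3829 + √11)/(-3445 + ((12*(-4) - 117) + 757)) = (-3829 + √11)/(-3445 + ((-48 - 117) + 757)) = (-3829 + √11)/(-3445 + (-165 + 757)) = (-3829 + √11)/(-3445 + 592) = (-3829 + √11)/(-2853) = (-3829 + √11)*(-1/2853) = 3829/2853 - √11/2853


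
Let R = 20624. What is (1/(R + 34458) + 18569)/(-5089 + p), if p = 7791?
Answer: 1022817659/148831564 ≈ 6.8723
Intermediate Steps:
(1/(R + 34458) + 18569)/(-5089 + p) = (1/(20624 + 34458) + 18569)/(-5089 + 7791) = (1/55082 + 18569)/2702 = (1/55082 + 18569)*(1/2702) = (1022817659/55082)*(1/2702) = 1022817659/148831564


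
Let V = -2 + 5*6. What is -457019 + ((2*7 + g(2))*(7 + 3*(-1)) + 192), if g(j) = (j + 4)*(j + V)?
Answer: -456051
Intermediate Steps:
V = 28 (V = -2 + 30 = 28)
g(j) = (4 + j)*(28 + j) (g(j) = (j + 4)*(j + 28) = (4 + j)*(28 + j))
-457019 + ((2*7 + g(2))*(7 + 3*(-1)) + 192) = -457019 + ((2*7 + (112 + 2**2 + 32*2))*(7 + 3*(-1)) + 192) = -457019 + ((14 + (112 + 4 + 64))*(7 - 3) + 192) = -457019 + ((14 + 180)*4 + 192) = -457019 + (194*4 + 192) = -457019 + (776 + 192) = -457019 + 968 = -456051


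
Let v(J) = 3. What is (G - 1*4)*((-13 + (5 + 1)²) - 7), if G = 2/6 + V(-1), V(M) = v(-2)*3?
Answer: 256/3 ≈ 85.333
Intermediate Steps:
V(M) = 9 (V(M) = 3*3 = 9)
G = 28/3 (G = 2/6 + 9 = 2*(⅙) + 9 = ⅓ + 9 = 28/3 ≈ 9.3333)
(G - 1*4)*((-13 + (5 + 1)²) - 7) = (28/3 - 1*4)*((-13 + (5 + 1)²) - 7) = (28/3 - 4)*((-13 + 6²) - 7) = 16*((-13 + 36) - 7)/3 = 16*(23 - 7)/3 = (16/3)*16 = 256/3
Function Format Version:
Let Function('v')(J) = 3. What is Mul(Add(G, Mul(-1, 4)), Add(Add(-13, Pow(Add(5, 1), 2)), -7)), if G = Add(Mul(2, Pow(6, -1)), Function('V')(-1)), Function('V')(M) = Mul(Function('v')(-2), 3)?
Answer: Rational(256, 3) ≈ 85.333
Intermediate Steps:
Function('V')(M) = 9 (Function('V')(M) = Mul(3, 3) = 9)
G = Rational(28, 3) (G = Add(Mul(2, Pow(6, -1)), 9) = Add(Mul(2, Rational(1, 6)), 9) = Add(Rational(1, 3), 9) = Rational(28, 3) ≈ 9.3333)
Mul(Add(G, Mul(-1, 4)), Add(Add(-13, Pow(Add(5, 1), 2)), -7)) = Mul(Add(Rational(28, 3), Mul(-1, 4)), Add(Add(-13, Pow(Add(5, 1), 2)), -7)) = Mul(Add(Rational(28, 3), -4), Add(Add(-13, Pow(6, 2)), -7)) = Mul(Rational(16, 3), Add(Add(-13, 36), -7)) = Mul(Rational(16, 3), Add(23, -7)) = Mul(Rational(16, 3), 16) = Rational(256, 3)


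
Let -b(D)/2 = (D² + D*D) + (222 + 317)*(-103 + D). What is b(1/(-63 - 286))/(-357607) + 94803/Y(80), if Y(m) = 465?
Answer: 1374345001021347/6751317982085 ≈ 203.57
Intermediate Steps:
b(D) = 111034 - 1078*D - 4*D² (b(D) = -2*((D² + D*D) + (222 + 317)*(-103 + D)) = -2*((D² + D²) + 539*(-103 + D)) = -2*(2*D² + (-55517 + 539*D)) = -2*(-55517 + 2*D² + 539*D) = 111034 - 1078*D - 4*D²)
b(1/(-63 - 286))/(-357607) + 94803/Y(80) = (111034 - 1078/(-63 - 286) - 4/(-63 - 286)²)/(-357607) + 94803/465 = (111034 - 1078/(-349) - 4*(1/(-349))²)*(-1/357607) + 94803*(1/465) = (111034 - 1078*(-1/349) - 4*(-1/349)²)*(-1/357607) + 31601/155 = (111034 + 1078/349 - 4*1/121801)*(-1/357607) + 31601/155 = (111034 + 1078/349 - 4/121801)*(-1/357607) + 31601/155 = (13524428452/121801)*(-1/357607) + 31601/155 = -13524428452/43556890207 + 31601/155 = 1374345001021347/6751317982085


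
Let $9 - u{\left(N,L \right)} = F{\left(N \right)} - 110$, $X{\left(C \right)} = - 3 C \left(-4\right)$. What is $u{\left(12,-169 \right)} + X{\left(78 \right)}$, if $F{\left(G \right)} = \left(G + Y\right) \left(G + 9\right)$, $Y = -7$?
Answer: $950$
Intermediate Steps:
$X{\left(C \right)} = 12 C$
$F{\left(G \right)} = \left(-7 + G\right) \left(9 + G\right)$ ($F{\left(G \right)} = \left(G - 7\right) \left(G + 9\right) = \left(-7 + G\right) \left(9 + G\right)$)
$u{\left(N,L \right)} = 182 - N^{2} - 2 N$ ($u{\left(N,L \right)} = 9 - \left(\left(-63 + N^{2} + 2 N\right) - 110\right) = 9 - \left(-173 + N^{2} + 2 N\right) = 182 - N^{2} - 2 N$)
$u{\left(12,-169 \right)} + X{\left(78 \right)} = \left(182 - 12^{2} - 24\right) + 12 \cdot 78 = \left(182 - 144 - 24\right) + 936 = 14 + 936 = 950$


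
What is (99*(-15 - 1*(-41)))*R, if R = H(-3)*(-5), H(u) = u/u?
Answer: -12870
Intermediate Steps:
H(u) = 1
R = -5 (R = 1*(-5) = -5)
(99*(-15 - 1*(-41)))*R = (99*(-15 - 1*(-41)))*(-5) = (99*(-15 + 41))*(-5) = (99*26)*(-5) = 2574*(-5) = -12870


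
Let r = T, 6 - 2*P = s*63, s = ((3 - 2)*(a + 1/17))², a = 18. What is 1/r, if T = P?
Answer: -578/5935953 ≈ -9.7373e-5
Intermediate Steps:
s = 94249/289 (s = ((3 - 2)*(18 + 1/17))² = (1*(18 + 1/17))² = (1*(307/17))² = (307/17)² = 94249/289 ≈ 326.12)
P = -5935953/578 (P = 3 - 94249*63/578 = 3 - ½*5937687/289 = 3 - 5937687/578 = -5935953/578 ≈ -10270.)
T = -5935953/578 ≈ -10270.
r = -5935953/578 ≈ -10270.
1/r = 1/(-5935953/578) = -578/5935953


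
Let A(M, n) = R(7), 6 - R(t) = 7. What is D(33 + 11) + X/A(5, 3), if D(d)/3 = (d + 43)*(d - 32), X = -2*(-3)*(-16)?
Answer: 3228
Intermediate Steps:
R(t) = -1 (R(t) = 6 - 1*7 = 6 - 7 = -1)
A(M, n) = -1
X = -96 (X = 6*(-16) = -96)
D(d) = 3*(-32 + d)*(43 + d) (D(d) = 3*((d + 43)*(d - 32)) = 3*((43 + d)*(-32 + d)) = 3*((-32 + d)*(43 + d)) = 3*(-32 + d)*(43 + d))
D(33 + 11) + X/A(5, 3) = (-4128 + 3*(33 + 11)**2 + 33*(33 + 11)) - 96/(-1) = (-4128 + 3*44**2 + 33*44) - 96*(-1) = (-4128 + 3*1936 + 1452) + 96 = (-4128 + 5808 + 1452) + 96 = 3132 + 96 = 3228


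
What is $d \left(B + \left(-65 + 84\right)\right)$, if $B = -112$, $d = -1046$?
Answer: $97278$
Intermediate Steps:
$d \left(B + \left(-65 + 84\right)\right) = - 1046 \left(-112 + \left(-65 + 84\right)\right) = - 1046 \left(-112 + 19\right) = \left(-1046\right) \left(-93\right) = 97278$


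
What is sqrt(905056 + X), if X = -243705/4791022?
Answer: sqrt(20774556333403054594)/4791022 ≈ 951.34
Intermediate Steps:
X = -243705/4791022 (X = -243705*1/4791022 = -243705/4791022 ≈ -0.050867)
sqrt(905056 + X) = sqrt(905056 - 243705/4791022) = sqrt(4336142963527/4791022) = sqrt(20774556333403054594)/4791022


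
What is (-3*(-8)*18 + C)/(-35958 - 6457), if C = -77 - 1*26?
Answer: -329/42415 ≈ -0.0077567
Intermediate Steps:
C = -103 (C = -77 - 26 = -103)
(-3*(-8)*18 + C)/(-35958 - 6457) = (-3*(-8)*18 - 103)/(-35958 - 6457) = (24*18 - 103)/(-42415) = (432 - 103)*(-1/42415) = 329*(-1/42415) = -329/42415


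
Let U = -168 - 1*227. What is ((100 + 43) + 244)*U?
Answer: -152865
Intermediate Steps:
U = -395 (U = -168 - 227 = -395)
((100 + 43) + 244)*U = ((100 + 43) + 244)*(-395) = (143 + 244)*(-395) = 387*(-395) = -152865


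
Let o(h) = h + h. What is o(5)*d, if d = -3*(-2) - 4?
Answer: 20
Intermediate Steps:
o(h) = 2*h
d = 2 (d = 6 - 4 = 2)
o(5)*d = (2*5)*2 = 10*2 = 20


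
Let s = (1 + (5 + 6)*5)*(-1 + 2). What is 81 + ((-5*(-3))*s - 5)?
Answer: 916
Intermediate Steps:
s = 56 (s = (1 + 11*5)*1 = (1 + 55)*1 = 56*1 = 56)
81 + ((-5*(-3))*s - 5) = 81 + (-5*(-3)*56 - 5) = 81 + (15*56 - 5) = 81 + (840 - 5) = 81 + 835 = 916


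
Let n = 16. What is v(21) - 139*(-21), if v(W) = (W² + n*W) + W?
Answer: 3717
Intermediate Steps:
v(W) = W² + 17*W (v(W) = (W² + 16*W) + W = W² + 17*W)
v(21) - 139*(-21) = 21*(17 + 21) - 139*(-21) = 21*38 + 2919 = 798 + 2919 = 3717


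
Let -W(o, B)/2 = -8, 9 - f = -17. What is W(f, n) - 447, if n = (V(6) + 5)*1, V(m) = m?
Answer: -431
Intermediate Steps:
f = 26 (f = 9 - 1*(-17) = 9 + 17 = 26)
n = 11 (n = (6 + 5)*1 = 11*1 = 11)
W(o, B) = 16 (W(o, B) = -2*(-8) = 16)
W(f, n) - 447 = 16 - 447 = -431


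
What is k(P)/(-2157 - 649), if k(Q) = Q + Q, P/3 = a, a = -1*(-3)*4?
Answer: -36/1403 ≈ -0.025659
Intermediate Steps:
a = 12 (a = 3*4 = 12)
P = 36 (P = 3*12 = 36)
k(Q) = 2*Q
k(P)/(-2157 - 649) = (2*36)/(-2157 - 649) = 72/(-2806) = 72*(-1/2806) = -36/1403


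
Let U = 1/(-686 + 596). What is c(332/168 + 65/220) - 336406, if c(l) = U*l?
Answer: -27975525059/83160 ≈ -3.3641e+5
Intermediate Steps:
U = -1/90 (U = 1/(-90) = -1/90 ≈ -0.011111)
c(l) = -l/90
c(332/168 + 65/220) - 336406 = -(332/168 + 65/220)/90 - 336406 = -(332*(1/168) + 65*(1/220))/90 - 336406 = -(83/42 + 13/44)/90 - 336406 = -1/90*2099/924 - 336406 = -2099/83160 - 336406 = -27975525059/83160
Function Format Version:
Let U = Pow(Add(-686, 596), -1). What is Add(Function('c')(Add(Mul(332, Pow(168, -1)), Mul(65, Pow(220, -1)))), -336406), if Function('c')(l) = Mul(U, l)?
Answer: Rational(-27975525059, 83160) ≈ -3.3641e+5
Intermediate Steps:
U = Rational(-1, 90) (U = Pow(-90, -1) = Rational(-1, 90) ≈ -0.011111)
Function('c')(l) = Mul(Rational(-1, 90), l)
Add(Function('c')(Add(Mul(332, Pow(168, -1)), Mul(65, Pow(220, -1)))), -336406) = Add(Mul(Rational(-1, 90), Add(Mul(332, Pow(168, -1)), Mul(65, Pow(220, -1)))), -336406) = Add(Mul(Rational(-1, 90), Add(Mul(332, Rational(1, 168)), Mul(65, Rational(1, 220)))), -336406) = Add(Mul(Rational(-1, 90), Add(Rational(83, 42), Rational(13, 44))), -336406) = Add(Mul(Rational(-1, 90), Rational(2099, 924)), -336406) = Add(Rational(-2099, 83160), -336406) = Rational(-27975525059, 83160)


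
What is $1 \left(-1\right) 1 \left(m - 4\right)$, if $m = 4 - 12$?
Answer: $12$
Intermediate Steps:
$m = -8$ ($m = 4 - 12 = -8$)
$1 \left(-1\right) 1 \left(m - 4\right) = 1 \left(-1\right) 1 \left(-8 - 4\right) = - 1 \left(-12\right) = \left(-1\right) \left(-12\right) = 12$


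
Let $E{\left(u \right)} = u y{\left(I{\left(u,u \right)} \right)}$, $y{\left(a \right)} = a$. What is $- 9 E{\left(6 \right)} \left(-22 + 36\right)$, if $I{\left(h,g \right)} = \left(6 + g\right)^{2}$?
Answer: $-108864$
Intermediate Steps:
$E{\left(u \right)} = u \left(6 + u\right)^{2}$
$- 9 E{\left(6 \right)} \left(-22 + 36\right) = - 9 \cdot 6 \left(6 + 6\right)^{2} \left(-22 + 36\right) = - 9 \cdot 6 \cdot 12^{2} \cdot 14 = - 9 \cdot 6 \cdot 144 \cdot 14 = - 9 \cdot 864 \cdot 14 = \left(-9\right) 12096 = -108864$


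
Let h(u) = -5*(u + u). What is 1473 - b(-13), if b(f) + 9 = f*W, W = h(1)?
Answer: 1352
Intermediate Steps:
h(u) = -10*u
W = -10 (W = -10*1 = -10)
b(f) = -9 - 10*f (b(f) = -9 + f*(-10) = -9 - 10*f)
1473 - b(-13) = 1473 - (-9 - 10*(-13)) = 1473 - (-9 + 130) = 1473 - 1*121 = 1473 - 121 = 1352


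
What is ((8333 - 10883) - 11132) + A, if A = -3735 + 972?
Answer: -16445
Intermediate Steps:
A = -2763
((8333 - 10883) - 11132) + A = ((8333 - 10883) - 11132) - 2763 = (-2550 - 11132) - 2763 = -13682 - 2763 = -16445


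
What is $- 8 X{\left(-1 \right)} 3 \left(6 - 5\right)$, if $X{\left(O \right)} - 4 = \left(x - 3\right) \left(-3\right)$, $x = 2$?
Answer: $-168$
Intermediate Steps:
$X{\left(O \right)} = 7$ ($X{\left(O \right)} = 4 + \left(2 - 3\right) \left(-3\right) = 4 - -3 = 4 + 3 = 7$)
$- 8 X{\left(-1 \right)} 3 \left(6 - 5\right) = \left(-8\right) 7 \cdot 3 \left(6 - 5\right) = - 56 \cdot 3 \cdot 1 = \left(-56\right) 3 = -168$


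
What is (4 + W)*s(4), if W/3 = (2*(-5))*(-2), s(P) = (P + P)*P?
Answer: 2048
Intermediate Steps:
s(P) = 2*P² (s(P) = (2*P)*P = 2*P²)
W = 60 (W = 3*((2*(-5))*(-2)) = 3*(-10*(-2)) = 3*20 = 60)
(4 + W)*s(4) = (4 + 60)*(2*4²) = 64*(2*16) = 64*32 = 2048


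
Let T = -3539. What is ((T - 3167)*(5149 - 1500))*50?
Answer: -1223509700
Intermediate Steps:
((T - 3167)*(5149 - 1500))*50 = ((-3539 - 3167)*(5149 - 1500))*50 = -6706*3649*50 = -24470194*50 = -1223509700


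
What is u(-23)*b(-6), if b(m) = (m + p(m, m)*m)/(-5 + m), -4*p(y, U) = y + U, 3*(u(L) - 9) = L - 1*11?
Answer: -56/11 ≈ -5.0909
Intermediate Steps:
u(L) = 16/3 + L/3 (u(L) = 9 + (L - 1*11)/3 = 9 + (L - 11)/3 = 9 + (-11 + L)/3 = 9 + (-11/3 + L/3) = 16/3 + L/3)
p(y, U) = -U/4 - y/4 (p(y, U) = -(y + U)/4 = -(U + y)/4 = -U/4 - y/4)
b(m) = (m - m**2/2)/(-5 + m) (b(m) = (m + (-m/4 - m/4)*m)/(-5 + m) = (m + (-m/2)*m)/(-5 + m) = (m - m**2/2)/(-5 + m))
u(-23)*b(-6) = (16/3 + (1/3)*(-23))*((1/2)*(-6)*(2 - 1*(-6))/(-5 - 6)) = (16/3 - 23/3)*((1/2)*(-6)*(2 + 6)/(-11)) = -7*(-6)*(-1)*8/(6*11) = -7/3*24/11 = -56/11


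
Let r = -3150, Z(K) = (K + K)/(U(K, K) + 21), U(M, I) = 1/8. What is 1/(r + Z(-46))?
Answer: -169/533086 ≈ -0.00031702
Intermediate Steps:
U(M, I) = ⅛
Z(K) = 16*K/169 (Z(K) = (K + K)/(⅛ + 21) = (2*K)/(169/8) = (2*K)*(8/169) = 16*K/169)
1/(r + Z(-46)) = 1/(-3150 + (16/169)*(-46)) = 1/(-3150 - 736/169) = 1/(-533086/169) = -169/533086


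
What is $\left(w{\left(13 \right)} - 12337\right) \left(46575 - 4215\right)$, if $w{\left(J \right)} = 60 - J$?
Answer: $-520604400$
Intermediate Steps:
$\left(w{\left(13 \right)} - 12337\right) \left(46575 - 4215\right) = \left(\left(60 - 13\right) - 12337\right) \left(46575 - 4215\right) = \left(\left(60 - 13\right) - 12337\right) 42360 = \left(47 - 12337\right) 42360 = \left(-12290\right) 42360 = -520604400$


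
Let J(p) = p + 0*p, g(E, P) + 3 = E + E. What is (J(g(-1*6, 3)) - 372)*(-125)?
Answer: 48375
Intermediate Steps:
g(E, P) = -3 + 2*E (g(E, P) = -3 + (E + E) = -3 + 2*E)
J(p) = p (J(p) = p + 0 = p)
(J(g(-1*6, 3)) - 372)*(-125) = ((-3 + 2*(-1*6)) - 372)*(-125) = ((-3 + 2*(-6)) - 372)*(-125) = ((-3 - 12) - 372)*(-125) = (-15 - 372)*(-125) = -387*(-125) = 48375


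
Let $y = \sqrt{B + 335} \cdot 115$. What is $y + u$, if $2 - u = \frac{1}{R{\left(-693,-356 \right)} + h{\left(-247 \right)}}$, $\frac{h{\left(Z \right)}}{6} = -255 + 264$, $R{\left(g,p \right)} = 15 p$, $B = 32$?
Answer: $\frac{10573}{5286} + 115 \sqrt{367} \approx 2205.1$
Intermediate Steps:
$h{\left(Z \right)} = 54$ ($h{\left(Z \right)} = 6 \left(-255 + 264\right) = 6 \cdot 9 = 54$)
$y = 115 \sqrt{367}$ ($y = \sqrt{32 + 335} \cdot 115 = \sqrt{367} \cdot 115 = 115 \sqrt{367} \approx 2203.1$)
$u = \frac{10573}{5286}$ ($u = 2 - \frac{1}{15 \left(-356\right) + 54} = 2 - \frac{1}{-5340 + 54} = 2 - \frac{1}{-5286} = 2 - - \frac{1}{5286} = 2 + \frac{1}{5286} = \frac{10573}{5286} \approx 2.0002$)
$y + u = 115 \sqrt{367} + \frac{10573}{5286} = \frac{10573}{5286} + 115 \sqrt{367}$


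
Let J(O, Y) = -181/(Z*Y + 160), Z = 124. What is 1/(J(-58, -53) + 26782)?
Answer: 6412/171726365 ≈ 3.7338e-5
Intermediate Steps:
J(O, Y) = -181/(160 + 124*Y) (J(O, Y) = -181/(124*Y + 160) = -181/(160 + 124*Y))
1/(J(-58, -53) + 26782) = 1/(-181/(160 + 124*(-53)) + 26782) = 1/(-181/(160 - 6572) + 26782) = 1/(-181/(-6412) + 26782) = 1/(-181*(-1/6412) + 26782) = 1/(181/6412 + 26782) = 1/(171726365/6412) = 6412/171726365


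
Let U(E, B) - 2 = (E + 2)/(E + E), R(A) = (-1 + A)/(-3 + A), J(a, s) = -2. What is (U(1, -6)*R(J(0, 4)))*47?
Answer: 987/10 ≈ 98.700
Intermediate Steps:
R(A) = (-1 + A)/(-3 + A)
U(E, B) = 2 + (2 + E)/(2*E) (U(E, B) = 2 + (E + 2)/(E + E) = 2 + (2 + E)/((2*E)) = 2 + (2 + E)*(1/(2*E)) = 2 + (2 + E)/(2*E))
(U(1, -6)*R(J(0, 4)))*47 = ((5/2 + 1/1)*((-1 - 2)/(-3 - 2)))*47 = ((5/2 + 1)*(-3/(-5)))*47 = (7*(-⅕*(-3))/2)*47 = ((7/2)*(⅗))*47 = (21/10)*47 = 987/10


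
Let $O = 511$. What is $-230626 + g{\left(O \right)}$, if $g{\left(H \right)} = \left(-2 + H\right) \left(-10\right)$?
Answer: $-235716$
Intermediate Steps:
$g{\left(H \right)} = 20 - 10 H$
$-230626 + g{\left(O \right)} = -230626 + \left(20 - 5110\right) = -230626 - 5090 = -235716$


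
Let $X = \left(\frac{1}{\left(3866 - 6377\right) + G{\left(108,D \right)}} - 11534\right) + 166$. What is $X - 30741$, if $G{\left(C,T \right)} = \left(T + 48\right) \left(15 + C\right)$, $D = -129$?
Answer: $- \frac{525267667}{12474} \approx -42109.0$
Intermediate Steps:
$G{\left(C,T \right)} = \left(15 + C\right) \left(48 + T\right)$ ($G{\left(C,T \right)} = \left(48 + T\right) \left(15 + C\right) = \left(15 + C\right) \left(48 + T\right)$)
$X = - \frac{141804433}{12474}$ ($X = \left(\frac{1}{\left(3866 - 6377\right) + \left(720 + 15 \left(-129\right) + 48 \cdot 108 + 108 \left(-129\right)\right)} - 11534\right) + 166 = \left(\frac{1}{\left(3866 - 6377\right) + \left(720 - 1935 + 5184 - 13932\right)} - 11534\right) + 166 = \left(\frac{1}{-2511 - 9963} - 11534\right) + 166 = \left(\frac{1}{-12474} - 11534\right) + 166 = \left(- \frac{1}{12474} - 11534\right) + 166 = - \frac{143875117}{12474} + 166 = - \frac{141804433}{12474} \approx -11368.0$)
$X - 30741 = - \frac{141804433}{12474} - 30741 = - \frac{525267667}{12474}$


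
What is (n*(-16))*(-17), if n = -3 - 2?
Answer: -1360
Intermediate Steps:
n = -5
(n*(-16))*(-17) = -5*(-16)*(-17) = 80*(-17) = -1360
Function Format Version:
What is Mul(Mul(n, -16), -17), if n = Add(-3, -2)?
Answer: -1360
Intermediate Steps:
n = -5
Mul(Mul(n, -16), -17) = Mul(Mul(-5, -16), -17) = Mul(80, -17) = -1360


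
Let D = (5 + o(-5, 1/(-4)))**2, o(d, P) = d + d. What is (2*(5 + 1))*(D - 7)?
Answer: 216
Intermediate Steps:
o(d, P) = 2*d
D = 25 (D = (5 + 2*(-5))**2 = (5 - 10)**2 = (-5)**2 = 25)
(2*(5 + 1))*(D - 7) = (2*(5 + 1))*(25 - 7) = (2*6)*18 = 12*18 = 216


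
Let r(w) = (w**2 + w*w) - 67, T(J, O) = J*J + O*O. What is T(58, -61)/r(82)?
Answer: 7085/13381 ≈ 0.52948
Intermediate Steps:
T(J, O) = J**2 + O**2
r(w) = -67 + 2*w**2 (r(w) = (w**2 + w**2) - 67 = 2*w**2 - 67 = -67 + 2*w**2)
T(58, -61)/r(82) = (58**2 + (-61)**2)/(-67 + 2*82**2) = (3364 + 3721)/(-67 + 2*6724) = 7085/(-67 + 13448) = 7085/13381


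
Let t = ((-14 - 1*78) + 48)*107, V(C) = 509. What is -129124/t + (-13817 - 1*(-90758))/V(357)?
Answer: 106990586/599093 ≈ 178.59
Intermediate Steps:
t = -4708 (t = ((-14 - 78) + 48)*107 = (-92 + 48)*107 = -44*107 = -4708)
-129124/t + (-13817 - 1*(-90758))/V(357) = -129124/(-4708) + (-13817 - 1*(-90758))/509 = -129124*(-1/4708) + (-13817 + 90758)*(1/509) = 32281/1177 + 76941*(1/509) = 32281/1177 + 76941/509 = 106990586/599093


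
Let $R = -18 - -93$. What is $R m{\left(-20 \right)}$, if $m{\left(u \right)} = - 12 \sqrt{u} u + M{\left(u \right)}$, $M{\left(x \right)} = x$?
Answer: $-1500 + 36000 i \sqrt{5} \approx -1500.0 + 80499.0 i$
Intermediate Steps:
$R = 75$ ($R = -18 + 93 = 75$)
$m{\left(u \right)} = u - 12 u^{\frac{3}{2}}$ ($m{\left(u \right)} = - 12 \sqrt{u} u + u = - 12 u^{\frac{3}{2}} + u = u - 12 u^{\frac{3}{2}}$)
$R m{\left(-20 \right)} = 75 \left(-20 - 12 \left(-20\right)^{\frac{3}{2}}\right) = 75 \left(-20 - 12 \left(- 40 i \sqrt{5}\right)\right) = 75 \left(-20 + 480 i \sqrt{5}\right) = -1500 + 36000 i \sqrt{5}$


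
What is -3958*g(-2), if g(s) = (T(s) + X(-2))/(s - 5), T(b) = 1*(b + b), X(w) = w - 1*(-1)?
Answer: -19790/7 ≈ -2827.1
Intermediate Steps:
X(w) = 1 + w (X(w) = w + 1 = 1 + w)
T(b) = 2*b (T(b) = 1*(2*b) = 2*b)
g(s) = (-1 + 2*s)/(-5 + s) (g(s) = (2*s + (1 - 2))/(s - 5) = (2*s - 1)/(-5 + s) = (-1 + 2*s)/(-5 + s))
-3958*g(-2) = -3958*(-1 + 2*(-2))/(-5 - 2) = -3958*(-1 - 4)/(-7) = -(-3958)*(-5)/7 = -3958*5/7 = -19790/7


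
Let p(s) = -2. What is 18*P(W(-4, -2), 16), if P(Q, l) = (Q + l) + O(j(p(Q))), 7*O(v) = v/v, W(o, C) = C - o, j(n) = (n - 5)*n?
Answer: 2286/7 ≈ 326.57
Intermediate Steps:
j(n) = n*(-5 + n) (j(n) = (-5 + n)*n = n*(-5 + n))
O(v) = ⅐ (O(v) = (v/v)/7 = (⅐)*1 = ⅐)
P(Q, l) = ⅐ + Q + l (P(Q, l) = (Q + l) + ⅐ = ⅐ + Q + l)
18*P(W(-4, -2), 16) = 18*(⅐ + (-2 - 1*(-4)) + 16) = 18*(⅐ + (-2 + 4) + 16) = 18*(⅐ + 2 + 16) = 18*(127/7) = 2286/7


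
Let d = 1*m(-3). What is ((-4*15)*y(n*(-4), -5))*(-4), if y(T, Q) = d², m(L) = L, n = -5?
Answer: 2160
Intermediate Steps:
d = -3 (d = 1*(-3) = -3)
y(T, Q) = 9 (y(T, Q) = (-3)² = 9)
((-4*15)*y(n*(-4), -5))*(-4) = (-4*15*9)*(-4) = -60*9*(-4) = -540*(-4) = 2160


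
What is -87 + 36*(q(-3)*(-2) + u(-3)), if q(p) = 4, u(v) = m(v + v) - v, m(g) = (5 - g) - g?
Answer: 345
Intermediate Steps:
m(g) = 5 - 2*g
u(v) = 5 - 5*v (u(v) = (5 - 2*(v + v)) - v = (5 - 4*v) - v = 5 - 5*v)
-87 + 36*(q(-3)*(-2) + u(-3)) = -87 + 36*(4*(-2) + (5 - 5*(-3))) = -87 + 36*(-8 + (5 + 15)) = -87 + 36*(-8 + 20) = -87 + 36*12 = -87 + 432 = 345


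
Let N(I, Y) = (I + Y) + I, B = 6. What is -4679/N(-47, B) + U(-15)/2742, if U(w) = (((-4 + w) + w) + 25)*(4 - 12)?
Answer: 2139359/40216 ≈ 53.197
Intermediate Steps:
U(w) = -168 - 16*w (U(w) = ((-4 + 2*w) + 25)*(-8) = (21 + 2*w)*(-8) = -168 - 16*w)
N(I, Y) = Y + 2*I
-4679/N(-47, B) + U(-15)/2742 = -4679/(6 + 2*(-47)) + (-168 - 16*(-15))/2742 = -4679/(6 - 94) + (-168 + 240)*(1/2742) = -4679/(-88) + 72*(1/2742) = -4679*(-1/88) + 12/457 = 4679/88 + 12/457 = 2139359/40216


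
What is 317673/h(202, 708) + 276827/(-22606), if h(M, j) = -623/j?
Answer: -57129708725/158242 ≈ -3.6103e+5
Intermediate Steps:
317673/h(202, 708) + 276827/(-22606) = 317673/((-623/708)) + 276827/(-22606) = 317673/((-623*1/708)) + 276827*(-1/22606) = 317673/(-623/708) - 276827/22606 = 317673*(-708/623) - 276827/22606 = -224912484/623 - 276827/22606 = -57129708725/158242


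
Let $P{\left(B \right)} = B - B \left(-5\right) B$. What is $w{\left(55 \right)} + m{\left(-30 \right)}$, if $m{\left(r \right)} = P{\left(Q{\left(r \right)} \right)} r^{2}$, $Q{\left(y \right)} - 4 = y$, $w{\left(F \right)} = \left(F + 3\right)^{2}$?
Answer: $3021964$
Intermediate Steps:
$w{\left(F \right)} = \left(3 + F\right)^{2}$
$Q{\left(y \right)} = 4 + y$
$P{\left(B \right)} = B + 5 B^{2}$ ($P{\left(B \right)} = B - - 5 B B = B - - 5 B^{2} = B + 5 B^{2}$)
$m{\left(r \right)} = r^{2} \left(4 + r\right) \left(21 + 5 r\right)$ ($m{\left(r \right)} = \left(4 + r\right) \left(1 + 5 \left(4 + r\right)\right) r^{2} = \left(4 + r\right) \left(1 + \left(20 + 5 r\right)\right) r^{2} = \left(4 + r\right) \left(21 + 5 r\right) r^{2} = r^{2} \left(4 + r\right) \left(21 + 5 r\right)$)
$w{\left(55 \right)} + m{\left(-30 \right)} = \left(3 + 55\right)^{2} + \left(-30\right)^{2} \left(4 - 30\right) \left(21 + 5 \left(-30\right)\right) = 58^{2} + 900 \left(-26\right) \left(21 - 150\right) = 3364 + 900 \left(-26\right) \left(-129\right) = 3364 + 3018600 = 3021964$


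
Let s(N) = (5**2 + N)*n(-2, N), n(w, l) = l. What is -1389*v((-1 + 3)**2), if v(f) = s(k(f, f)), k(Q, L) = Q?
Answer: -161124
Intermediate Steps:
s(N) = N*(25 + N) (s(N) = (5**2 + N)*N = (25 + N)*N = N*(25 + N))
v(f) = f*(25 + f)
-1389*v((-1 + 3)**2) = -1389*(-1 + 3)**2*(25 + (-1 + 3)**2) = -1389*2**2*(25 + 2**2) = -5556*(25 + 4) = -5556*29 = -1389*116 = -161124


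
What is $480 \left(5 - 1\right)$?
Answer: $1920$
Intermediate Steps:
$480 \left(5 - 1\right) = 480 \cdot 4 = 1920$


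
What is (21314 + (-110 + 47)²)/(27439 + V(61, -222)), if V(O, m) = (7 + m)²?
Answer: 25283/73664 ≈ 0.34322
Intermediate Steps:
(21314 + (-110 + 47)²)/(27439 + V(61, -222)) = (21314 + (-110 + 47)²)/(27439 + (7 - 222)²) = (21314 + (-63)²)/(27439 + (-215)²) = (21314 + 3969)/(27439 + 46225) = 25283/73664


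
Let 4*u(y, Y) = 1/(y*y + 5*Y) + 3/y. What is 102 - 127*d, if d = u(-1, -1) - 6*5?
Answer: 64243/16 ≈ 4015.2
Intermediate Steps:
u(y, Y) = 1/(4*(y**2 + 5*Y)) + 3/(4*y) (u(y, Y) = (1/(y*y + 5*Y) + 3/y)/4 = (1/(y**2 + 5*Y) + 3/y)/4 = 1/(4*(y**2 + 5*Y)) + 3/(4*y))
d = -493/16 (d = (1/4)*(-1 + 3*(-1)**2 + 15*(-1))/(-1*((-1)**2 + 5*(-1))) - 6*5 = (1/4)*(-1)*(-1 + 3*1 - 15)/(1 - 5) - 30 = (1/4)*(-1)*(-1 + 3 - 15)/(-4) - 30 = (1/4)*(-1)*(-1/4)*(-13) - 30 = -13/16 - 30 = -493/16 ≈ -30.813)
102 - 127*d = 102 - 127*(-493/16) = 102 + 62611/16 = 64243/16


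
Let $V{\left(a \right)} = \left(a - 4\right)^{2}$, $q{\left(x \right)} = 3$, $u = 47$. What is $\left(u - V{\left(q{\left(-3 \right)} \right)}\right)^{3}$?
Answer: $97336$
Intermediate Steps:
$V{\left(a \right)} = \left(-4 + a\right)^{2}$
$\left(u - V{\left(q{\left(-3 \right)} \right)}\right)^{3} = \left(47 - \left(-4 + 3\right)^{2}\right)^{3} = \left(47 - \left(-1\right)^{2}\right)^{3} = \left(47 - 1\right)^{3} = 46^{3} = 97336$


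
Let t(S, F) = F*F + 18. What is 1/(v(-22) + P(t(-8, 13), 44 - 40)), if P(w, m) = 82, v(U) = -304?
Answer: -1/222 ≈ -0.0045045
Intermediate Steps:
t(S, F) = 18 + F**2 (t(S, F) = F**2 + 18 = 18 + F**2)
1/(v(-22) + P(t(-8, 13), 44 - 40)) = 1/(-304 + 82) = 1/(-222) = -1/222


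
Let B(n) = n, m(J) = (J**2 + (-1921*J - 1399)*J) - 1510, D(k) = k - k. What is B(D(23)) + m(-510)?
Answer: -498680020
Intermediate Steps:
D(k) = 0
m(J) = -1510 + J**2 + J*(-1399 - 1921*J) (m(J) = (J**2 + (-1399 - 1921*J)*J) - 1510 = (J**2 + J*(-1399 - 1921*J)) - 1510 = -1510 + J**2 + J*(-1399 - 1921*J))
B(D(23)) + m(-510) = 0 + (-1510 - 1920*(-510)**2 - 1399*(-510)) = 0 + (-1510 - 1920*260100 + 713490) = 0 + (-1510 - 499392000 + 713490) = 0 - 498680020 = -498680020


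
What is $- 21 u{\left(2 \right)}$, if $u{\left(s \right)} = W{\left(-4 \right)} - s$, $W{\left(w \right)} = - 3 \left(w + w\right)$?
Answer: $-462$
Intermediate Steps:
$W{\left(w \right)} = - 6 w$ ($W{\left(w \right)} = - 3 \cdot 2 w = - 6 w$)
$u{\left(s \right)} = 24 - s$ ($u{\left(s \right)} = \left(-6\right) \left(-4\right) - s = 24 - s$)
$- 21 u{\left(2 \right)} = - 21 \left(24 - 2\right) = \left(-21\right) 22 = -462$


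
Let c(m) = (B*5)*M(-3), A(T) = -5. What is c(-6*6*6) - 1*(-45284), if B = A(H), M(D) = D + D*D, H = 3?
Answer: 45134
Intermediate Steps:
M(D) = D + D**2
B = -5
c(m) = -150 (c(m) = (-5*5)*(-3*(1 - 3)) = -(-75)*(-2) = -25*6 = -150)
c(-6*6*6) - 1*(-45284) = -150 - 1*(-45284) = -150 + 45284 = 45134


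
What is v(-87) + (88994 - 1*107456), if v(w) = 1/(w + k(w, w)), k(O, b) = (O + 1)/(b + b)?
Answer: -138945099/7526 ≈ -18462.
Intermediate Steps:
k(O, b) = (1 + O)/(2*b) (k(O, b) = (1 + O)/((2*b)) = (1 + O)*(1/(2*b)) = (1 + O)/(2*b))
v(w) = 1/(w + (1 + w)/(2*w))
v(-87) + (88994 - 1*107456) = 2*(-87)/(1 - 87 + 2*(-87)**2) + (88994 - 1*107456) = 2*(-87)/(1 - 87 + 2*7569) + (88994 - 107456) = 2*(-87)/(1 - 87 + 15138) - 18462 = 2*(-87)/15052 - 18462 = 2*(-87)*(1/15052) - 18462 = -87/7526 - 18462 = -138945099/7526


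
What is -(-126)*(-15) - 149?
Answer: -2039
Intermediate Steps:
-(-126)*(-15) - 149 = -21*90 - 149 = -1890 - 149 = -2039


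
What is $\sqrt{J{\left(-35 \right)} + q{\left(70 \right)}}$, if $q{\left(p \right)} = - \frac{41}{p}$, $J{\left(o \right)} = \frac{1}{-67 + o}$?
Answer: $\frac{i \sqrt{1897455}}{1785} \approx 0.7717 i$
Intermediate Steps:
$\sqrt{J{\left(-35 \right)} + q{\left(70 \right)}} = \sqrt{\frac{1}{-67 - 35} - \frac{41}{70}} = \sqrt{\frac{1}{-102} - \frac{41}{70}} = \sqrt{- \frac{1}{102} - \frac{41}{70}} = \sqrt{- \frac{1063}{1785}} = \frac{i \sqrt{1897455}}{1785}$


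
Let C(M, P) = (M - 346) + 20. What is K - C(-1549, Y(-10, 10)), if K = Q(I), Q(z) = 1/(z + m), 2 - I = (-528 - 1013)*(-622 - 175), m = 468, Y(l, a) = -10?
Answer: 2301950624/1227707 ≈ 1875.0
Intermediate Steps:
C(M, P) = -326 + M (C(M, P) = (-346 + M) + 20 = -326 + M)
I = -1228175 (I = 2 - (-528 - 1013)*(-622 - 175) = 2 - (-1541)*(-797) = 2 - 1*1228177 = 2 - 1228177 = -1228175)
Q(z) = 1/(468 + z) (Q(z) = 1/(z + 468) = 1/(468 + z))
K = -1/1227707 (K = 1/(468 - 1228175) = 1/(-1227707) = -1/1227707 ≈ -8.1453e-7)
K - C(-1549, Y(-10, 10)) = -1/1227707 - (-326 - 1549) = -1/1227707 - 1*(-1875) = -1/1227707 + 1875 = 2301950624/1227707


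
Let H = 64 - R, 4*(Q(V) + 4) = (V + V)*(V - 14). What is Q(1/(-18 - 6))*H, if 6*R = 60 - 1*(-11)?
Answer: -1336823/6912 ≈ -193.41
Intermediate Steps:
R = 71/6 (R = (60 - 1*(-11))/6 = (60 + 11)/6 = (⅙)*71 = 71/6 ≈ 11.833)
Q(V) = -4 + V*(-14 + V)/2 (Q(V) = -4 + ((V + V)*(V - 14))/4 = -4 + ((2*V)*(-14 + V))/4 = -4 + (2*V*(-14 + V))/4 = -4 + V*(-14 + V)/2)
H = 313/6 (H = 64 - 1*71/6 = 64 - 71/6 = 313/6 ≈ 52.167)
Q(1/(-18 - 6))*H = (-4 + (1/(-18 - 6))²/2 - 7/(-18 - 6))*(313/6) = (-4 + (1/(-24))²/2 - 7/(-24))*(313/6) = (-4 + (-1/24)²/2 - 7*(-1/24))*(313/6) = (-4 + (½)*(1/576) + 7/24)*(313/6) = (-4 + 1/1152 + 7/24)*(313/6) = -4271/1152*313/6 = -1336823/6912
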